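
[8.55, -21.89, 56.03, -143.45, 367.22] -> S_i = 8.55*(-2.56)^i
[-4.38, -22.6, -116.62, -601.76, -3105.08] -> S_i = -4.38*5.16^i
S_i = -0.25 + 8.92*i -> [-0.25, 8.67, 17.59, 26.51, 35.43]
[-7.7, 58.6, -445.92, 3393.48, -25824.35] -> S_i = -7.70*(-7.61)^i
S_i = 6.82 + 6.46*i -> [6.82, 13.28, 19.74, 26.2, 32.66]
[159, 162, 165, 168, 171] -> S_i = 159 + 3*i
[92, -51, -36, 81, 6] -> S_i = Random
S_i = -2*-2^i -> [-2, 4, -8, 16, -32]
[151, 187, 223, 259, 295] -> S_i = 151 + 36*i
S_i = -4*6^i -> [-4, -24, -144, -864, -5184]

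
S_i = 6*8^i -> [6, 48, 384, 3072, 24576]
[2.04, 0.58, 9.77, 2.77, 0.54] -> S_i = Random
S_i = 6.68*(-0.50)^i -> [6.68, -3.34, 1.67, -0.84, 0.42]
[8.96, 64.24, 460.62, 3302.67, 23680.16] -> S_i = 8.96*7.17^i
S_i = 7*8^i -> [7, 56, 448, 3584, 28672]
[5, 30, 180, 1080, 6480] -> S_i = 5*6^i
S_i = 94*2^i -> [94, 188, 376, 752, 1504]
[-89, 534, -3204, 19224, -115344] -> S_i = -89*-6^i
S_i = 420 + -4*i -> [420, 416, 412, 408, 404]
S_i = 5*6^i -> [5, 30, 180, 1080, 6480]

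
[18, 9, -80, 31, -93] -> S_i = Random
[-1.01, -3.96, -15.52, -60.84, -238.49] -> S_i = -1.01*3.92^i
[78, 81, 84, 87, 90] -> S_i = 78 + 3*i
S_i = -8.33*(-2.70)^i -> [-8.33, 22.49, -60.73, 163.96, -442.69]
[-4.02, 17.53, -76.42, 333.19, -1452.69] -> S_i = -4.02*(-4.36)^i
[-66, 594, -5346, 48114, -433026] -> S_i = -66*-9^i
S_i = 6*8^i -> [6, 48, 384, 3072, 24576]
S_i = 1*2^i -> [1, 2, 4, 8, 16]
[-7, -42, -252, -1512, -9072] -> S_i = -7*6^i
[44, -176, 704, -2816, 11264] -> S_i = 44*-4^i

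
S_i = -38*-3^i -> [-38, 114, -342, 1026, -3078]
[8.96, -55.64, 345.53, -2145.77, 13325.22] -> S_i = 8.96*(-6.21)^i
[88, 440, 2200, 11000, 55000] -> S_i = 88*5^i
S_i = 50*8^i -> [50, 400, 3200, 25600, 204800]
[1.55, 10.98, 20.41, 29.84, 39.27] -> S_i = 1.55 + 9.43*i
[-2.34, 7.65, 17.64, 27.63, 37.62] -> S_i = -2.34 + 9.99*i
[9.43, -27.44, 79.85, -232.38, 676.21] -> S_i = 9.43*(-2.91)^i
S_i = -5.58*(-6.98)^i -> [-5.58, 38.95, -271.86, 1897.58, -13245.12]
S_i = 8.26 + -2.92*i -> [8.26, 5.34, 2.42, -0.5, -3.42]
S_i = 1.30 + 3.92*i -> [1.3, 5.22, 9.14, 13.06, 16.98]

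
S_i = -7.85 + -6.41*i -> [-7.85, -14.26, -20.67, -27.08, -33.49]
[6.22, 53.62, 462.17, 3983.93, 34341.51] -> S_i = 6.22*8.62^i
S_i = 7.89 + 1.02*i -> [7.89, 8.91, 9.93, 10.95, 11.97]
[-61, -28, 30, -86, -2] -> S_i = Random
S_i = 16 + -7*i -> [16, 9, 2, -5, -12]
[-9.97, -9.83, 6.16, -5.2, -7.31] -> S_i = Random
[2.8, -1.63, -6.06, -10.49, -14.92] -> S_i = 2.80 + -4.43*i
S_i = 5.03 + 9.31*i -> [5.03, 14.34, 23.65, 32.96, 42.27]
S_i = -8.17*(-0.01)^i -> [-8.17, 0.08, -0.0, 0.0, -0.0]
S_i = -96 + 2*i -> [-96, -94, -92, -90, -88]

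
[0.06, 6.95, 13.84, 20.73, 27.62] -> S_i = 0.06 + 6.89*i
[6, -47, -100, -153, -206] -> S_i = 6 + -53*i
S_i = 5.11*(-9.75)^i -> [5.11, -49.82, 485.77, -4736.25, 46178.45]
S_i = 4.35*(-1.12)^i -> [4.35, -4.87, 5.46, -6.11, 6.84]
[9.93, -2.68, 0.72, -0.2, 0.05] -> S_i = 9.93*(-0.27)^i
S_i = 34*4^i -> [34, 136, 544, 2176, 8704]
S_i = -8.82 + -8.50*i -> [-8.82, -17.32, -25.82, -34.32, -42.82]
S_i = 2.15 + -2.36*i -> [2.15, -0.21, -2.57, -4.93, -7.29]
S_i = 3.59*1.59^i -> [3.59, 5.71, 9.08, 14.43, 22.94]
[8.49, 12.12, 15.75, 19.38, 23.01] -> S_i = 8.49 + 3.63*i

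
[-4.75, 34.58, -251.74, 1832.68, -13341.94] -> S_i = -4.75*(-7.28)^i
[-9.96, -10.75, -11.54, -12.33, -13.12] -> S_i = -9.96 + -0.79*i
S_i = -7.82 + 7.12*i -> [-7.82, -0.7, 6.42, 13.54, 20.66]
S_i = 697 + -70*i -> [697, 627, 557, 487, 417]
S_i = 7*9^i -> [7, 63, 567, 5103, 45927]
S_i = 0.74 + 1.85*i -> [0.74, 2.59, 4.44, 6.29, 8.14]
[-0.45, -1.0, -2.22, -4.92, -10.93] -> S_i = -0.45*2.22^i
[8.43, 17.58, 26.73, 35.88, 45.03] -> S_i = 8.43 + 9.15*i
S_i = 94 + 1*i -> [94, 95, 96, 97, 98]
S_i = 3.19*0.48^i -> [3.19, 1.53, 0.73, 0.35, 0.17]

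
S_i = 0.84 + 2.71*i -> [0.84, 3.55, 6.26, 8.97, 11.68]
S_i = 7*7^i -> [7, 49, 343, 2401, 16807]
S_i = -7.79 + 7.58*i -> [-7.79, -0.21, 7.37, 14.95, 22.53]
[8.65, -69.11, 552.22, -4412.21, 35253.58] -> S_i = 8.65*(-7.99)^i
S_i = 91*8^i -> [91, 728, 5824, 46592, 372736]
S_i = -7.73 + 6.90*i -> [-7.73, -0.83, 6.07, 12.97, 19.87]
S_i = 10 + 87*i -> [10, 97, 184, 271, 358]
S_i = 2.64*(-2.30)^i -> [2.64, -6.07, 13.97, -32.12, 73.88]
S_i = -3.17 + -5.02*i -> [-3.17, -8.19, -13.21, -18.23, -23.25]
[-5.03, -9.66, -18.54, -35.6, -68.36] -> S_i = -5.03*1.92^i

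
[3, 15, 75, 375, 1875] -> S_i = 3*5^i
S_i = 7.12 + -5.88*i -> [7.12, 1.24, -4.64, -10.52, -16.4]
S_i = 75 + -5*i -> [75, 70, 65, 60, 55]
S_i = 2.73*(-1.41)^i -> [2.73, -3.85, 5.43, -7.65, 10.79]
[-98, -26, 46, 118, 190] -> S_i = -98 + 72*i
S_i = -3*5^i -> [-3, -15, -75, -375, -1875]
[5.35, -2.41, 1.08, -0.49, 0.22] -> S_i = 5.35*(-0.45)^i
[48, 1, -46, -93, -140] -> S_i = 48 + -47*i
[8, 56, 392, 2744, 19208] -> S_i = 8*7^i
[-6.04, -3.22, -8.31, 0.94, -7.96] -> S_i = Random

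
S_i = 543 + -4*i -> [543, 539, 535, 531, 527]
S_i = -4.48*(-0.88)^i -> [-4.48, 3.94, -3.47, 3.05, -2.69]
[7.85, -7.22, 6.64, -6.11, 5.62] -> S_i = 7.85*(-0.92)^i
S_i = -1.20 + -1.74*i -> [-1.2, -2.94, -4.68, -6.42, -8.16]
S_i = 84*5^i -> [84, 420, 2100, 10500, 52500]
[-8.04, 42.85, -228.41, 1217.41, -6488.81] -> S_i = -8.04*(-5.33)^i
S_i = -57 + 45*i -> [-57, -12, 33, 78, 123]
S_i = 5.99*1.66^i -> [5.99, 9.94, 16.51, 27.4, 45.48]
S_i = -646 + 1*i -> [-646, -645, -644, -643, -642]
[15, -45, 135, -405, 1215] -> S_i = 15*-3^i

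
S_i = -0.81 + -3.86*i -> [-0.81, -4.67, -8.53, -12.39, -16.25]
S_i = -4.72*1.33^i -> [-4.72, -6.28, -8.35, -11.1, -14.77]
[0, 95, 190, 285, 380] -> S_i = 0 + 95*i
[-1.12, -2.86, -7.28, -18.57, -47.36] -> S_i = -1.12*2.55^i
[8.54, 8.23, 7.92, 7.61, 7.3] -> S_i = 8.54 + -0.31*i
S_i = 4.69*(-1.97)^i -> [4.69, -9.24, 18.2, -35.86, 70.64]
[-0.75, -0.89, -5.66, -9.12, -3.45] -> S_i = Random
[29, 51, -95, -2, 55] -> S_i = Random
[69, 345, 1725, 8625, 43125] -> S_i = 69*5^i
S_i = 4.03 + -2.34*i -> [4.03, 1.69, -0.65, -2.99, -5.33]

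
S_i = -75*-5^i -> [-75, 375, -1875, 9375, -46875]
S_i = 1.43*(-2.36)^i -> [1.43, -3.37, 7.96, -18.8, 44.36]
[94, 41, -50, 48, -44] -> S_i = Random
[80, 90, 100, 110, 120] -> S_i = 80 + 10*i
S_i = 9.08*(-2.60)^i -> [9.08, -23.61, 61.38, -159.59, 414.93]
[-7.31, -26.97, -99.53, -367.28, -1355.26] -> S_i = -7.31*3.69^i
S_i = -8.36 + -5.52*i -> [-8.36, -13.88, -19.4, -24.92, -30.44]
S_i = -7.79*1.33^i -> [-7.79, -10.36, -13.78, -18.33, -24.37]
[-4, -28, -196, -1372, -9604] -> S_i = -4*7^i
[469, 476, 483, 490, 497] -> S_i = 469 + 7*i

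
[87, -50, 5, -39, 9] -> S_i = Random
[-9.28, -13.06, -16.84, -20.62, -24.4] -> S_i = -9.28 + -3.78*i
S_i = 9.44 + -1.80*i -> [9.44, 7.64, 5.84, 4.04, 2.24]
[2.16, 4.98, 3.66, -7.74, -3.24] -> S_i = Random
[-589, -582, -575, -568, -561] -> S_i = -589 + 7*i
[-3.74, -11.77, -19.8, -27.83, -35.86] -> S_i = -3.74 + -8.03*i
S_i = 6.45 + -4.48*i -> [6.45, 1.97, -2.51, -6.99, -11.47]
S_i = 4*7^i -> [4, 28, 196, 1372, 9604]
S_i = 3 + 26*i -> [3, 29, 55, 81, 107]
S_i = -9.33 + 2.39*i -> [-9.33, -6.94, -4.55, -2.16, 0.23]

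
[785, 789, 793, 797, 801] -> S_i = 785 + 4*i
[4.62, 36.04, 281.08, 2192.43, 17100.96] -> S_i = 4.62*7.80^i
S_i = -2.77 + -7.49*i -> [-2.77, -10.26, -17.75, -25.24, -32.73]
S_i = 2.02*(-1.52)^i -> [2.02, -3.07, 4.67, -7.09, 10.78]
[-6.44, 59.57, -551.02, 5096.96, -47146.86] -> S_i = -6.44*(-9.25)^i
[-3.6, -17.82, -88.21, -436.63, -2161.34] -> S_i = -3.60*4.95^i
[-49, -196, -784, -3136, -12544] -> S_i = -49*4^i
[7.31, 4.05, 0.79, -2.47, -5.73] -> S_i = 7.31 + -3.26*i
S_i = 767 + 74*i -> [767, 841, 915, 989, 1063]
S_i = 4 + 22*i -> [4, 26, 48, 70, 92]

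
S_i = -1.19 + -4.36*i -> [-1.19, -5.55, -9.91, -14.27, -18.63]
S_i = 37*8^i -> [37, 296, 2368, 18944, 151552]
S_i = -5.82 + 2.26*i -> [-5.82, -3.56, -1.3, 0.96, 3.22]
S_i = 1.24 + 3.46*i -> [1.24, 4.7, 8.16, 11.62, 15.08]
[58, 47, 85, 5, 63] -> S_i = Random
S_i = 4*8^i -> [4, 32, 256, 2048, 16384]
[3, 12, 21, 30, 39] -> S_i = 3 + 9*i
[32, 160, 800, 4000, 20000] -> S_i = 32*5^i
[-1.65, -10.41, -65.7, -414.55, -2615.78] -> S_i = -1.65*6.31^i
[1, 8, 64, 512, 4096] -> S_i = 1*8^i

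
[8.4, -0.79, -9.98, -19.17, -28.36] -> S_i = 8.40 + -9.19*i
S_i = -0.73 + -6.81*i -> [-0.73, -7.54, -14.35, -21.16, -27.97]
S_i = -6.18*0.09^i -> [-6.18, -0.56, -0.05, -0.0, -0.0]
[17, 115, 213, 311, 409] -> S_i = 17 + 98*i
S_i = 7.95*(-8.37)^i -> [7.95, -66.54, 556.95, -4661.69, 39018.36]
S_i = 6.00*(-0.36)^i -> [6.0, -2.16, 0.78, -0.28, 0.1]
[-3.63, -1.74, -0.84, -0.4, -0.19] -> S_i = -3.63*0.48^i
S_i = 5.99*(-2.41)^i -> [5.99, -14.44, 34.79, -83.85, 202.07]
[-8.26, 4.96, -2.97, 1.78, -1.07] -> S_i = -8.26*(-0.60)^i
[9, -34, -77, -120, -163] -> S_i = 9 + -43*i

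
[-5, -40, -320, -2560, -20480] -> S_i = -5*8^i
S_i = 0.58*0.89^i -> [0.58, 0.52, 0.46, 0.41, 0.36]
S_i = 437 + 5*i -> [437, 442, 447, 452, 457]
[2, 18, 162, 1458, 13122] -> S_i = 2*9^i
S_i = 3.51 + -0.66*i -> [3.51, 2.85, 2.19, 1.53, 0.87]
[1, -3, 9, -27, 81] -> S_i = 1*-3^i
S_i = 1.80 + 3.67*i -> [1.8, 5.47, 9.14, 12.81, 16.48]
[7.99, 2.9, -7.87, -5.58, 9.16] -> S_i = Random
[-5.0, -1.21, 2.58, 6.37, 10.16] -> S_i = -5.00 + 3.79*i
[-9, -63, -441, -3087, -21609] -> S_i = -9*7^i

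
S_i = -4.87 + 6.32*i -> [-4.87, 1.45, 7.77, 14.09, 20.41]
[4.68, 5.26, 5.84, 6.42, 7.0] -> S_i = 4.68 + 0.58*i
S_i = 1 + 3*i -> [1, 4, 7, 10, 13]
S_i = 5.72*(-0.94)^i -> [5.72, -5.38, 5.05, -4.75, 4.47]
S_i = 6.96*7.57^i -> [6.96, 52.69, 398.84, 3019.23, 22855.61]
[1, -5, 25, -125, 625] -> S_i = 1*-5^i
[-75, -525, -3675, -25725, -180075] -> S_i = -75*7^i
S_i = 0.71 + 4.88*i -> [0.71, 5.59, 10.47, 15.35, 20.23]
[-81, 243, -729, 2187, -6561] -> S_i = -81*-3^i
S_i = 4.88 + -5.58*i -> [4.88, -0.7, -6.28, -11.86, -17.44]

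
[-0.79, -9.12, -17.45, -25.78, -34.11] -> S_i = -0.79 + -8.33*i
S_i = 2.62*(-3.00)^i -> [2.62, -7.86, 23.58, -70.74, 212.22]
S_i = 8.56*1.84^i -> [8.56, 15.75, 28.98, 53.32, 98.12]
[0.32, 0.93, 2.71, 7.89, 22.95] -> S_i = 0.32*2.91^i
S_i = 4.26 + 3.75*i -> [4.26, 8.01, 11.76, 15.51, 19.26]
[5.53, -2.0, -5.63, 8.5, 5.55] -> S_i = Random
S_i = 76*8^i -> [76, 608, 4864, 38912, 311296]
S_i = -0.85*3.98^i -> [-0.85, -3.38, -13.46, -53.59, -213.28]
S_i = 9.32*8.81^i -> [9.32, 82.11, 723.38, 6373.0, 56146.09]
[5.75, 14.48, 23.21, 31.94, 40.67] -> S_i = 5.75 + 8.73*i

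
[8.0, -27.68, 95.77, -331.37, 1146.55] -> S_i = 8.00*(-3.46)^i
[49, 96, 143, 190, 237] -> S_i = 49 + 47*i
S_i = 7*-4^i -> [7, -28, 112, -448, 1792]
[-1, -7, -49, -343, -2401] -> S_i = -1*7^i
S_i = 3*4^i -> [3, 12, 48, 192, 768]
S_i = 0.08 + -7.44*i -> [0.08, -7.36, -14.8, -22.24, -29.68]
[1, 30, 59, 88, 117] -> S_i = 1 + 29*i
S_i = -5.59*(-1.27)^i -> [-5.59, 7.1, -9.02, 11.45, -14.54]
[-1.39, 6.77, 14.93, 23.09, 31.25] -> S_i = -1.39 + 8.16*i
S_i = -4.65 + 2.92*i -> [-4.65, -1.73, 1.19, 4.11, 7.03]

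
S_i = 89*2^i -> [89, 178, 356, 712, 1424]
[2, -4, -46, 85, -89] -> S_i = Random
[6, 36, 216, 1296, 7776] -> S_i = 6*6^i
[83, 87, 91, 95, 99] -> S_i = 83 + 4*i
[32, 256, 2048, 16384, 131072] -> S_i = 32*8^i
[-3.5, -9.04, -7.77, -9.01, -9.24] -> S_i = Random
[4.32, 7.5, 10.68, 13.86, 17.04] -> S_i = 4.32 + 3.18*i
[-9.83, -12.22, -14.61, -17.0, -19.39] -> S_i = -9.83 + -2.39*i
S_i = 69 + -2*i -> [69, 67, 65, 63, 61]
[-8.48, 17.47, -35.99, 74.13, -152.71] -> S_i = -8.48*(-2.06)^i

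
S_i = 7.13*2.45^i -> [7.13, 17.47, 42.8, 104.85, 256.89]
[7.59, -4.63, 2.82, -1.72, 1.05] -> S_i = 7.59*(-0.61)^i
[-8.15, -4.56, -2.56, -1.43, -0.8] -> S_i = -8.15*0.56^i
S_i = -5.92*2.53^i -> [-5.92, -14.98, -37.89, -95.87, -242.55]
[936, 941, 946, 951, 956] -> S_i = 936 + 5*i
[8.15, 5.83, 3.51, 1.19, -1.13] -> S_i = 8.15 + -2.32*i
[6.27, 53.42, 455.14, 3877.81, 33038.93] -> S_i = 6.27*8.52^i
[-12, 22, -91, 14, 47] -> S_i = Random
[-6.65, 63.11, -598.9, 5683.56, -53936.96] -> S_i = -6.65*(-9.49)^i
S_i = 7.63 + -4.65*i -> [7.63, 2.98, -1.67, -6.32, -10.97]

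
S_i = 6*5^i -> [6, 30, 150, 750, 3750]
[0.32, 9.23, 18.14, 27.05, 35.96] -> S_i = 0.32 + 8.91*i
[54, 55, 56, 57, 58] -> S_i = 54 + 1*i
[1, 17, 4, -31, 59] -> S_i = Random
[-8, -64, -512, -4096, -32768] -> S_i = -8*8^i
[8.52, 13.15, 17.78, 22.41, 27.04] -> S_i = 8.52 + 4.63*i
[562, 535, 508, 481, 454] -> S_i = 562 + -27*i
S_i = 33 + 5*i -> [33, 38, 43, 48, 53]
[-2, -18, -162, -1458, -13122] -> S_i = -2*9^i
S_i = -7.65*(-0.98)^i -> [-7.65, 7.5, -7.35, 7.2, -7.06]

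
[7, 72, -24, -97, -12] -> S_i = Random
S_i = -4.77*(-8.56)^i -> [-4.77, 40.83, -349.52, 2991.85, -25610.23]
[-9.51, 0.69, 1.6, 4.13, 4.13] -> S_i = Random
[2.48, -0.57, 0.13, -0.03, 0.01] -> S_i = 2.48*(-0.23)^i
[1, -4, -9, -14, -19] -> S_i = 1 + -5*i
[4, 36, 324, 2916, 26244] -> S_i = 4*9^i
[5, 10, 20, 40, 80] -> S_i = 5*2^i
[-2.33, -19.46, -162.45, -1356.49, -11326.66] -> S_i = -2.33*8.35^i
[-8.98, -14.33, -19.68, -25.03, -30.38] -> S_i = -8.98 + -5.35*i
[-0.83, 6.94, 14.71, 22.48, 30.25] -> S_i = -0.83 + 7.77*i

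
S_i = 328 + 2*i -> [328, 330, 332, 334, 336]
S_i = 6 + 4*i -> [6, 10, 14, 18, 22]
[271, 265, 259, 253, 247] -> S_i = 271 + -6*i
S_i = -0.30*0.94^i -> [-0.3, -0.28, -0.27, -0.25, -0.23]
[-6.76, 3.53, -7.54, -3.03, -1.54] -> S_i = Random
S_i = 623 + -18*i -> [623, 605, 587, 569, 551]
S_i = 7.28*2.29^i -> [7.28, 16.67, 38.18, 87.43, 200.2]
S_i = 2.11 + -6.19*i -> [2.11, -4.08, -10.27, -16.46, -22.65]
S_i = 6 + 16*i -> [6, 22, 38, 54, 70]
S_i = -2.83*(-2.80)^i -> [-2.83, 7.92, -22.19, 62.12, -173.95]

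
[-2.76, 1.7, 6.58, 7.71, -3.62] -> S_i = Random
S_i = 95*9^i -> [95, 855, 7695, 69255, 623295]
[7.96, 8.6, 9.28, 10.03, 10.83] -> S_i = 7.96*1.08^i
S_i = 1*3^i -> [1, 3, 9, 27, 81]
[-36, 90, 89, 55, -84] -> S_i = Random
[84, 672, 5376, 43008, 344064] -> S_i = 84*8^i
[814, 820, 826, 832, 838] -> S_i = 814 + 6*i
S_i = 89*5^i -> [89, 445, 2225, 11125, 55625]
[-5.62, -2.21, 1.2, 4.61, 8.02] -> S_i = -5.62 + 3.41*i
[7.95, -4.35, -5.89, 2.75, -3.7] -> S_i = Random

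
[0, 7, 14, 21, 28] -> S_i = 0 + 7*i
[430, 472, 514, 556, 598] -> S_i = 430 + 42*i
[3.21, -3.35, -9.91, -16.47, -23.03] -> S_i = 3.21 + -6.56*i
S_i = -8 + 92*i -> [-8, 84, 176, 268, 360]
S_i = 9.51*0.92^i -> [9.51, 8.75, 8.05, 7.41, 6.81]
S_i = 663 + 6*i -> [663, 669, 675, 681, 687]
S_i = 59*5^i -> [59, 295, 1475, 7375, 36875]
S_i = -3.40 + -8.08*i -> [-3.4, -11.48, -19.56, -27.64, -35.72]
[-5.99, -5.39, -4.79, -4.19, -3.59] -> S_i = -5.99 + 0.60*i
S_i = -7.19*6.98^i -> [-7.19, -50.19, -350.3, -2445.09, -17066.74]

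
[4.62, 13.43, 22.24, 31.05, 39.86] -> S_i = 4.62 + 8.81*i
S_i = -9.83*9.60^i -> [-9.83, -94.37, -905.93, -8696.95, -83490.77]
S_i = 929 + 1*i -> [929, 930, 931, 932, 933]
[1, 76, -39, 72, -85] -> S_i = Random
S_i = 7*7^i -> [7, 49, 343, 2401, 16807]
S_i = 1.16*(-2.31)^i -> [1.16, -2.68, 6.19, -14.3, 33.03]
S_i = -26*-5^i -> [-26, 130, -650, 3250, -16250]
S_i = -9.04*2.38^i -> [-9.04, -21.52, -51.21, -121.87, -290.05]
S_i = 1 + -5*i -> [1, -4, -9, -14, -19]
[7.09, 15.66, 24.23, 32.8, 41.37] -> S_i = 7.09 + 8.57*i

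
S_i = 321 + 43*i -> [321, 364, 407, 450, 493]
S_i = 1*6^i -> [1, 6, 36, 216, 1296]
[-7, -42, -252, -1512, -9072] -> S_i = -7*6^i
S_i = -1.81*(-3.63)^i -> [-1.81, 6.57, -23.85, 86.58, -314.27]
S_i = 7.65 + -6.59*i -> [7.65, 1.06, -5.53, -12.12, -18.71]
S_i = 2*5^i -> [2, 10, 50, 250, 1250]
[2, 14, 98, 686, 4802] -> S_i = 2*7^i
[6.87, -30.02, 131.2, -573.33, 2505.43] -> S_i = 6.87*(-4.37)^i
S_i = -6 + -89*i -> [-6, -95, -184, -273, -362]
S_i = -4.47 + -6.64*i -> [-4.47, -11.11, -17.75, -24.39, -31.03]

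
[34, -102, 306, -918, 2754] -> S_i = 34*-3^i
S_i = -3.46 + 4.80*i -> [-3.46, 1.34, 6.14, 10.94, 15.74]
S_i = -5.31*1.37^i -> [-5.31, -7.27, -9.97, -13.65, -18.71]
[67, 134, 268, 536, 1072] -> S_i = 67*2^i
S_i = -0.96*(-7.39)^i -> [-0.96, 7.09, -52.43, 387.44, -2863.18]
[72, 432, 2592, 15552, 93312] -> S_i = 72*6^i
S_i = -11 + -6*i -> [-11, -17, -23, -29, -35]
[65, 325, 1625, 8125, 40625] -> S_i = 65*5^i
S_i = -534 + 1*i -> [-534, -533, -532, -531, -530]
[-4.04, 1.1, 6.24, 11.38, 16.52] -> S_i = -4.04 + 5.14*i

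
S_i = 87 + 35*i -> [87, 122, 157, 192, 227]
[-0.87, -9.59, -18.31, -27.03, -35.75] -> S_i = -0.87 + -8.72*i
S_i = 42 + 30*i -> [42, 72, 102, 132, 162]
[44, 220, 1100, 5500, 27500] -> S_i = 44*5^i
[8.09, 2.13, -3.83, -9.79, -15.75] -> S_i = 8.09 + -5.96*i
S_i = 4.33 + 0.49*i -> [4.33, 4.82, 5.31, 5.8, 6.29]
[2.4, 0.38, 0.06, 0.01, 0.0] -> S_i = 2.40*0.16^i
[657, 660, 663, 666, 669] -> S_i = 657 + 3*i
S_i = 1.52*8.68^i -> [1.52, 13.19, 114.52, 994.04, 8628.25]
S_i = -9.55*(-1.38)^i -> [-9.55, 13.18, -18.19, 25.1, -34.64]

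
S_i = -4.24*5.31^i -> [-4.24, -22.51, -119.55, -634.82, -3370.89]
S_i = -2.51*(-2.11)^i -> [-2.51, 5.3, -11.17, 23.58, -49.75]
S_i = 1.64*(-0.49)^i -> [1.64, -0.8, 0.39, -0.19, 0.09]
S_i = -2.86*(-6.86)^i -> [-2.86, 19.62, -134.59, 923.29, -6333.77]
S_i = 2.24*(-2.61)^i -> [2.24, -5.85, 15.26, -39.83, 103.95]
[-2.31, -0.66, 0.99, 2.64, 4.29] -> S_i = -2.31 + 1.65*i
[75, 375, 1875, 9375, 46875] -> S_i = 75*5^i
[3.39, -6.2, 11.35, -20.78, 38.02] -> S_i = 3.39*(-1.83)^i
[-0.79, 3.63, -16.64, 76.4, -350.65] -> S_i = -0.79*(-4.59)^i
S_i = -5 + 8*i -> [-5, 3, 11, 19, 27]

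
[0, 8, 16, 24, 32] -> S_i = 0 + 8*i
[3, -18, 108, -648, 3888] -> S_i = 3*-6^i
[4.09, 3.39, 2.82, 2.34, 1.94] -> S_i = 4.09*0.83^i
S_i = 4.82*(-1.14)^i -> [4.82, -5.49, 6.26, -7.14, 8.14]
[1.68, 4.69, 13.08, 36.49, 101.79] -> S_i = 1.68*2.79^i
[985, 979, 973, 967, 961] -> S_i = 985 + -6*i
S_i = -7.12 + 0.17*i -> [-7.12, -6.95, -6.78, -6.61, -6.44]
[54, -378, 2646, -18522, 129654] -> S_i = 54*-7^i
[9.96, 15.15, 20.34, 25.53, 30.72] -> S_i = 9.96 + 5.19*i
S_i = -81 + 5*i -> [-81, -76, -71, -66, -61]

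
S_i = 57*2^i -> [57, 114, 228, 456, 912]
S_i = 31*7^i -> [31, 217, 1519, 10633, 74431]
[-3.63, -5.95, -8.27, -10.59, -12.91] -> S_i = -3.63 + -2.32*i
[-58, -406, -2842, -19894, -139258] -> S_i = -58*7^i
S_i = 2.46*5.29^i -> [2.46, 13.01, 68.84, 364.17, 1926.45]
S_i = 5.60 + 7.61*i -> [5.6, 13.21, 20.82, 28.43, 36.04]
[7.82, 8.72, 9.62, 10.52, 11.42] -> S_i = 7.82 + 0.90*i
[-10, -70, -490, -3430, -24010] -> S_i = -10*7^i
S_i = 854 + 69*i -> [854, 923, 992, 1061, 1130]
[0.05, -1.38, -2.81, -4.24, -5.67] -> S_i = 0.05 + -1.43*i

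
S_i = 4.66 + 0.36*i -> [4.66, 5.02, 5.38, 5.74, 6.1]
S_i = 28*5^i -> [28, 140, 700, 3500, 17500]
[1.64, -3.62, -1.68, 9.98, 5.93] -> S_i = Random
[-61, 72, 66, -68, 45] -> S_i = Random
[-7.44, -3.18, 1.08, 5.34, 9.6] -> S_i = -7.44 + 4.26*i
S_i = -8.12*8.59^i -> [-8.12, -69.75, -599.16, -5146.78, -44210.83]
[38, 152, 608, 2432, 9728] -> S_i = 38*4^i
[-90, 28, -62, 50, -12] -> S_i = Random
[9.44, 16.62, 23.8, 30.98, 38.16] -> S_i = 9.44 + 7.18*i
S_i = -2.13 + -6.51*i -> [-2.13, -8.64, -15.15, -21.66, -28.17]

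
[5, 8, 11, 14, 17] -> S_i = 5 + 3*i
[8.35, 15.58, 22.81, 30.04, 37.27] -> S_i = 8.35 + 7.23*i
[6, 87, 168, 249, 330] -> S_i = 6 + 81*i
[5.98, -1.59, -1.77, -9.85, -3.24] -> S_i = Random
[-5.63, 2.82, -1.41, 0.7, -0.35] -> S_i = -5.63*(-0.50)^i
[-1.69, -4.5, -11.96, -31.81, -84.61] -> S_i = -1.69*2.66^i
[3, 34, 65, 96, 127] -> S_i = 3 + 31*i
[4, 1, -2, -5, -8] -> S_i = 4 + -3*i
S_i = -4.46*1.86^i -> [-4.46, -8.3, -15.43, -28.7, -53.38]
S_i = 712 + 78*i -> [712, 790, 868, 946, 1024]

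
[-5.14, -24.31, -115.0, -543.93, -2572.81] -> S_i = -5.14*4.73^i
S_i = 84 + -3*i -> [84, 81, 78, 75, 72]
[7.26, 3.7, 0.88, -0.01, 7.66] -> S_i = Random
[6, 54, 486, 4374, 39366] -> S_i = 6*9^i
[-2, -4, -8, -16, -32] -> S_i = -2*2^i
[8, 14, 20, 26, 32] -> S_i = 8 + 6*i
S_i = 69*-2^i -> [69, -138, 276, -552, 1104]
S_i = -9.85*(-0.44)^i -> [-9.85, 4.33, -1.91, 0.84, -0.37]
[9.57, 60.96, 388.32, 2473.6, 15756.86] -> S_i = 9.57*6.37^i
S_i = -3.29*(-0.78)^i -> [-3.29, 2.57, -2.0, 1.56, -1.22]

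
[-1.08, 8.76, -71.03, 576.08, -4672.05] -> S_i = -1.08*(-8.11)^i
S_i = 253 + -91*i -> [253, 162, 71, -20, -111]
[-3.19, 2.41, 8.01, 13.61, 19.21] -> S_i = -3.19 + 5.60*i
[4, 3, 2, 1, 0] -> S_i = 4 + -1*i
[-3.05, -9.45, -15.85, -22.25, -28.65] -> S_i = -3.05 + -6.40*i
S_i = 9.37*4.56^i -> [9.37, 42.73, 194.84, 888.45, 4051.34]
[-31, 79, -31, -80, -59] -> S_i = Random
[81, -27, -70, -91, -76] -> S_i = Random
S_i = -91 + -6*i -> [-91, -97, -103, -109, -115]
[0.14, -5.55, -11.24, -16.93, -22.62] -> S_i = 0.14 + -5.69*i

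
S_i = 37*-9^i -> [37, -333, 2997, -26973, 242757]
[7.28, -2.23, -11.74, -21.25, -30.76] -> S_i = 7.28 + -9.51*i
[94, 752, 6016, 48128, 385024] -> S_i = 94*8^i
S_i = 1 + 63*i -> [1, 64, 127, 190, 253]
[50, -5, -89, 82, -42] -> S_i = Random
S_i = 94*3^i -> [94, 282, 846, 2538, 7614]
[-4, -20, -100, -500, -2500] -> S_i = -4*5^i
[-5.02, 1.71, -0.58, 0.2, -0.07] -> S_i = -5.02*(-0.34)^i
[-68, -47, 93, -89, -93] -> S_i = Random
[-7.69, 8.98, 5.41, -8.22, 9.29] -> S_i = Random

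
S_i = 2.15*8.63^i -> [2.15, 18.55, 160.13, 1381.88, 11925.64]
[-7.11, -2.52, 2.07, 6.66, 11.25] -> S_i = -7.11 + 4.59*i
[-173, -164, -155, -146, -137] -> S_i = -173 + 9*i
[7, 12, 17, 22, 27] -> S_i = 7 + 5*i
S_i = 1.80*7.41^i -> [1.8, 13.34, 98.83, 732.36, 5426.82]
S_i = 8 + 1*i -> [8, 9, 10, 11, 12]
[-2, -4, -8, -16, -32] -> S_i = -2*2^i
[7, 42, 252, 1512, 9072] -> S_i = 7*6^i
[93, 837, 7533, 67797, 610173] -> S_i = 93*9^i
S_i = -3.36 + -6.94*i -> [-3.36, -10.3, -17.24, -24.18, -31.12]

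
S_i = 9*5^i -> [9, 45, 225, 1125, 5625]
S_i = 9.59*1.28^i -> [9.59, 12.28, 15.71, 20.11, 25.74]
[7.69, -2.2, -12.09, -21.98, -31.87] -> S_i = 7.69 + -9.89*i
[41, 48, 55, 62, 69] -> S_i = 41 + 7*i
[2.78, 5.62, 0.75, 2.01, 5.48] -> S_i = Random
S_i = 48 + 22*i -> [48, 70, 92, 114, 136]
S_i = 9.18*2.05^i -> [9.18, 18.82, 38.58, 79.09, 162.13]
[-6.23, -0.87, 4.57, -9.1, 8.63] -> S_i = Random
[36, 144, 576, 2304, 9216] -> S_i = 36*4^i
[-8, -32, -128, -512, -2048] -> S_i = -8*4^i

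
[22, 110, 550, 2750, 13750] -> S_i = 22*5^i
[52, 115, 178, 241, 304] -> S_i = 52 + 63*i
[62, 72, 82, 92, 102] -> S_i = 62 + 10*i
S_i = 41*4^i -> [41, 164, 656, 2624, 10496]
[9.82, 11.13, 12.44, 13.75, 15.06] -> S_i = 9.82 + 1.31*i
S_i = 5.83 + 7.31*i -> [5.83, 13.14, 20.45, 27.76, 35.07]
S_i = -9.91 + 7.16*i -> [-9.91, -2.75, 4.41, 11.57, 18.73]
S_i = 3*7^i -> [3, 21, 147, 1029, 7203]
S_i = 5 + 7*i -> [5, 12, 19, 26, 33]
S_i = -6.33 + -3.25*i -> [-6.33, -9.58, -12.83, -16.08, -19.33]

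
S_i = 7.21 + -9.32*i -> [7.21, -2.11, -11.43, -20.75, -30.07]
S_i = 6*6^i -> [6, 36, 216, 1296, 7776]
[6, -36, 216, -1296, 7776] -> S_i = 6*-6^i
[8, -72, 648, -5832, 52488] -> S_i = 8*-9^i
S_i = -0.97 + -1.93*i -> [-0.97, -2.9, -4.83, -6.76, -8.69]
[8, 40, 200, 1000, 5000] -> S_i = 8*5^i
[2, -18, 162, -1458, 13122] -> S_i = 2*-9^i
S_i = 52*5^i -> [52, 260, 1300, 6500, 32500]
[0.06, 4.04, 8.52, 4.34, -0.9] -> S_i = Random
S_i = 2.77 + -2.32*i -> [2.77, 0.45, -1.87, -4.19, -6.51]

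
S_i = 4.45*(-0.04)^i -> [4.45, -0.18, 0.01, -0.0, 0.0]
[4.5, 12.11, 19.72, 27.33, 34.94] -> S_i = 4.50 + 7.61*i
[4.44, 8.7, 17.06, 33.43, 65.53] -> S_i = 4.44*1.96^i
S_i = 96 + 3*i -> [96, 99, 102, 105, 108]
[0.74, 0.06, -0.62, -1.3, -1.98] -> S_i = 0.74 + -0.68*i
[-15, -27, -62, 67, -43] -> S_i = Random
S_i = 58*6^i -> [58, 348, 2088, 12528, 75168]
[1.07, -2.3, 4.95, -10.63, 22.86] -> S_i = 1.07*(-2.15)^i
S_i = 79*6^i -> [79, 474, 2844, 17064, 102384]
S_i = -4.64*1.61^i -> [-4.64, -7.47, -12.03, -19.36, -31.18]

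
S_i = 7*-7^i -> [7, -49, 343, -2401, 16807]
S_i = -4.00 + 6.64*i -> [-4.0, 2.64, 9.28, 15.92, 22.56]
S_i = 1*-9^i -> [1, -9, 81, -729, 6561]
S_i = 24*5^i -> [24, 120, 600, 3000, 15000]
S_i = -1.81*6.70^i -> [-1.81, -12.13, -81.25, -544.38, -3647.35]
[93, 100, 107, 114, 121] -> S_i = 93 + 7*i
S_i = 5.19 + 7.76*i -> [5.19, 12.95, 20.71, 28.47, 36.23]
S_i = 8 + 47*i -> [8, 55, 102, 149, 196]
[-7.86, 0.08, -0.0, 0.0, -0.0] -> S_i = -7.86*(-0.01)^i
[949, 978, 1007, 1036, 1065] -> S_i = 949 + 29*i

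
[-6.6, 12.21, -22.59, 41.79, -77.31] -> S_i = -6.60*(-1.85)^i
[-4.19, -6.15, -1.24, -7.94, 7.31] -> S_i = Random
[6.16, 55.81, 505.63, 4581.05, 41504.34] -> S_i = 6.16*9.06^i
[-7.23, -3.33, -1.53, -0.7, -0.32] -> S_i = -7.23*0.46^i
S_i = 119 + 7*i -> [119, 126, 133, 140, 147]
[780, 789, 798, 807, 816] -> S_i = 780 + 9*i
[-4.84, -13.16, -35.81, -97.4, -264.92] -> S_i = -4.84*2.72^i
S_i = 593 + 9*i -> [593, 602, 611, 620, 629]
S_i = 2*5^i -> [2, 10, 50, 250, 1250]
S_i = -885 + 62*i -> [-885, -823, -761, -699, -637]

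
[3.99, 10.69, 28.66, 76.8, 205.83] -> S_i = 3.99*2.68^i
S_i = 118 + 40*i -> [118, 158, 198, 238, 278]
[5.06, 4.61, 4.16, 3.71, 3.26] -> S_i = 5.06 + -0.45*i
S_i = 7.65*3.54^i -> [7.65, 27.08, 95.87, 339.37, 1201.36]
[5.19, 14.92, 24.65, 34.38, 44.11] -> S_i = 5.19 + 9.73*i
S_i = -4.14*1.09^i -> [-4.14, -4.51, -4.92, -5.36, -5.84]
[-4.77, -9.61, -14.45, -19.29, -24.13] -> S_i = -4.77 + -4.84*i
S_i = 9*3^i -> [9, 27, 81, 243, 729]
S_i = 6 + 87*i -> [6, 93, 180, 267, 354]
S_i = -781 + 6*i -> [-781, -775, -769, -763, -757]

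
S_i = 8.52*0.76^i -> [8.52, 6.48, 4.92, 3.74, 2.84]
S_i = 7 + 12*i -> [7, 19, 31, 43, 55]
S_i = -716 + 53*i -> [-716, -663, -610, -557, -504]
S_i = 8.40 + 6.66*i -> [8.4, 15.06, 21.72, 28.38, 35.04]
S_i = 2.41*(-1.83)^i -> [2.41, -4.41, 8.07, -14.77, 27.03]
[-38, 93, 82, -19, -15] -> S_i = Random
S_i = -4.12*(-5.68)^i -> [-4.12, 23.4, -132.92, 754.99, -4288.35]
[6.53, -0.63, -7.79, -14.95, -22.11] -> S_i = 6.53 + -7.16*i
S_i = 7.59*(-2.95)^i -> [7.59, -22.39, 66.05, -194.85, 574.82]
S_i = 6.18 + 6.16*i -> [6.18, 12.34, 18.5, 24.66, 30.82]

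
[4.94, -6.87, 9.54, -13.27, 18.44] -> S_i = 4.94*(-1.39)^i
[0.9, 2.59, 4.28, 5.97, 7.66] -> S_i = 0.90 + 1.69*i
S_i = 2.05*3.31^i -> [2.05, 6.79, 22.46, 74.34, 246.07]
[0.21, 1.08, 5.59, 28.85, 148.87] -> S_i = 0.21*5.16^i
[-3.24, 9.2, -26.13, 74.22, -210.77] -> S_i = -3.24*(-2.84)^i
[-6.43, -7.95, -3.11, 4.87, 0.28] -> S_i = Random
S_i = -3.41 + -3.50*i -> [-3.41, -6.91, -10.41, -13.91, -17.41]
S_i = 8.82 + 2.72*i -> [8.82, 11.54, 14.26, 16.98, 19.7]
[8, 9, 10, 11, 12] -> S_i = 8 + 1*i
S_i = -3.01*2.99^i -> [-3.01, -9.0, -26.91, -80.46, -240.58]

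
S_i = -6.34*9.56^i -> [-6.34, -60.61, -579.44, -5539.4, -52956.69]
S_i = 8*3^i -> [8, 24, 72, 216, 648]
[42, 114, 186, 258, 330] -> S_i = 42 + 72*i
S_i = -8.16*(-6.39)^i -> [-8.16, 52.14, -333.19, 2129.08, -13604.84]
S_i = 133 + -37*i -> [133, 96, 59, 22, -15]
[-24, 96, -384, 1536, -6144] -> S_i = -24*-4^i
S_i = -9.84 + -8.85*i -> [-9.84, -18.69, -27.54, -36.39, -45.24]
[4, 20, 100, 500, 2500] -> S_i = 4*5^i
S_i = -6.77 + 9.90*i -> [-6.77, 3.13, 13.03, 22.93, 32.83]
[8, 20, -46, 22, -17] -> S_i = Random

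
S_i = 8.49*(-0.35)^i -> [8.49, -2.97, 1.04, -0.36, 0.13]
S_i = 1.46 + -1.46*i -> [1.46, 0.0, -1.46, -2.92, -4.38]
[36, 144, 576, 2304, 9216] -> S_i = 36*4^i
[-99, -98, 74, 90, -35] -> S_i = Random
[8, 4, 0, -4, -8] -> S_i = 8 + -4*i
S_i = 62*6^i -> [62, 372, 2232, 13392, 80352]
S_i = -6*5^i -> [-6, -30, -150, -750, -3750]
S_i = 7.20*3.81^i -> [7.2, 27.43, 104.52, 398.21, 1517.16]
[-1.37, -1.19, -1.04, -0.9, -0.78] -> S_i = -1.37*0.87^i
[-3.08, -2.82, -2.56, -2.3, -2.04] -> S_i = -3.08 + 0.26*i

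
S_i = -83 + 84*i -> [-83, 1, 85, 169, 253]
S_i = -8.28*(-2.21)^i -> [-8.28, 18.3, -40.44, 89.37, -197.51]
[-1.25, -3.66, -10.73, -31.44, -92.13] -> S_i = -1.25*2.93^i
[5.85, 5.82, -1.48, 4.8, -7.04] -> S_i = Random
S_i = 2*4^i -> [2, 8, 32, 128, 512]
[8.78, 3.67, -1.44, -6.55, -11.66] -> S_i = 8.78 + -5.11*i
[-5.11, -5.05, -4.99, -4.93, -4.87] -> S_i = -5.11 + 0.06*i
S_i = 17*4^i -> [17, 68, 272, 1088, 4352]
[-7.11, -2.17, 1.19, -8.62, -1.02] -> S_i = Random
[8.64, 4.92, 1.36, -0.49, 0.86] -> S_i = Random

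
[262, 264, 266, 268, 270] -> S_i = 262 + 2*i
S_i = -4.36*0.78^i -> [-4.36, -3.4, -2.65, -2.07, -1.61]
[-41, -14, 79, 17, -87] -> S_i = Random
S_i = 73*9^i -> [73, 657, 5913, 53217, 478953]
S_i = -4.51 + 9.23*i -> [-4.51, 4.72, 13.95, 23.18, 32.41]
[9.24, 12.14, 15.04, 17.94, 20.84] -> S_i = 9.24 + 2.90*i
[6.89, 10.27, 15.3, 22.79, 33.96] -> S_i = 6.89*1.49^i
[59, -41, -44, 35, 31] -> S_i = Random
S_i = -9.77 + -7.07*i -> [-9.77, -16.84, -23.91, -30.98, -38.05]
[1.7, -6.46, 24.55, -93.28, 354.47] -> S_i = 1.70*(-3.80)^i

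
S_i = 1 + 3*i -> [1, 4, 7, 10, 13]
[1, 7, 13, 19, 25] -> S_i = 1 + 6*i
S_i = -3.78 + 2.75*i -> [-3.78, -1.03, 1.72, 4.47, 7.22]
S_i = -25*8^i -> [-25, -200, -1600, -12800, -102400]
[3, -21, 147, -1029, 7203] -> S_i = 3*-7^i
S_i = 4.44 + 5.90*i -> [4.44, 10.34, 16.24, 22.14, 28.04]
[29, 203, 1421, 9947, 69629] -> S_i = 29*7^i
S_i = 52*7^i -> [52, 364, 2548, 17836, 124852]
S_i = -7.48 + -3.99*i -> [-7.48, -11.47, -15.46, -19.45, -23.44]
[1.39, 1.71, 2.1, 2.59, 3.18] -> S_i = 1.39*1.23^i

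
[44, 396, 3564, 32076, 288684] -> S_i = 44*9^i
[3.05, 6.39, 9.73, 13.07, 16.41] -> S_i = 3.05 + 3.34*i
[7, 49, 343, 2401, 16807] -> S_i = 7*7^i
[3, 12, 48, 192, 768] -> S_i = 3*4^i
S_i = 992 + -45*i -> [992, 947, 902, 857, 812]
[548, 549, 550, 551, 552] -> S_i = 548 + 1*i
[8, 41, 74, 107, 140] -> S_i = 8 + 33*i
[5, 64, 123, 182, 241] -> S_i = 5 + 59*i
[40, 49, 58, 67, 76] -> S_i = 40 + 9*i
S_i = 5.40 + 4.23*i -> [5.4, 9.63, 13.86, 18.09, 22.32]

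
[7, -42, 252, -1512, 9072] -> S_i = 7*-6^i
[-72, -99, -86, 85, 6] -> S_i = Random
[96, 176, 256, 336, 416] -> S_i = 96 + 80*i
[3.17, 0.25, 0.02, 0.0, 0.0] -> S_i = 3.17*0.08^i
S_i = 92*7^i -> [92, 644, 4508, 31556, 220892]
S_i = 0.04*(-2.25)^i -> [0.04, -0.09, 0.2, -0.46, 1.03]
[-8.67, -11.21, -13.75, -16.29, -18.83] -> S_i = -8.67 + -2.54*i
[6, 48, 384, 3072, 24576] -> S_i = 6*8^i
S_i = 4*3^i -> [4, 12, 36, 108, 324]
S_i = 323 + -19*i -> [323, 304, 285, 266, 247]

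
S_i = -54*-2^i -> [-54, 108, -216, 432, -864]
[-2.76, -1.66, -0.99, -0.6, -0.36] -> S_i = -2.76*0.60^i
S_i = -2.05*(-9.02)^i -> [-2.05, 18.49, -166.79, 1504.44, -13570.01]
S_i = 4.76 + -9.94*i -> [4.76, -5.18, -15.12, -25.06, -35.0]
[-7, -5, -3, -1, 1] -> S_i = -7 + 2*i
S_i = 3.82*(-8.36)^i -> [3.82, -31.94, 266.98, -2231.94, 18659.0]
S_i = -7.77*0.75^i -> [-7.77, -5.83, -4.37, -3.28, -2.46]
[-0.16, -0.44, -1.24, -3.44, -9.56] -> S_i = -0.16*2.78^i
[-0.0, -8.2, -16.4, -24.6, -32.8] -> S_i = -0.00 + -8.20*i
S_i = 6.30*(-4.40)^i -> [6.3, -27.72, 121.97, -536.66, 2361.3]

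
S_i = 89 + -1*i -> [89, 88, 87, 86, 85]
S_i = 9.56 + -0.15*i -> [9.56, 9.41, 9.26, 9.11, 8.96]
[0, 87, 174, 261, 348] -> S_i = 0 + 87*i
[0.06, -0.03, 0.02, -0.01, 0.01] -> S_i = 0.06*(-0.55)^i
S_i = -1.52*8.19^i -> [-1.52, -12.45, -101.96, -835.02, -6838.79]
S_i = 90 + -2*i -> [90, 88, 86, 84, 82]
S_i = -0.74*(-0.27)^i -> [-0.74, 0.2, -0.05, 0.01, -0.0]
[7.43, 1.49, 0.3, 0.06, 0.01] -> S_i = 7.43*0.20^i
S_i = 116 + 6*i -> [116, 122, 128, 134, 140]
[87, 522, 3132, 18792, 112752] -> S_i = 87*6^i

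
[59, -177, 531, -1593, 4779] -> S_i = 59*-3^i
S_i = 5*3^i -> [5, 15, 45, 135, 405]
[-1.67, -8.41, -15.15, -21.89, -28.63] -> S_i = -1.67 + -6.74*i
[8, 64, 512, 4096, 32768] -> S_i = 8*8^i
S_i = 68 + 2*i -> [68, 70, 72, 74, 76]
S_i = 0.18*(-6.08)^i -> [0.18, -1.09, 6.65, -40.46, 245.97]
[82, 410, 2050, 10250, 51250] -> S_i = 82*5^i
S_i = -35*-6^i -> [-35, 210, -1260, 7560, -45360]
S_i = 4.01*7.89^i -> [4.01, 31.64, 249.63, 1969.59, 15540.05]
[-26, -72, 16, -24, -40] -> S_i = Random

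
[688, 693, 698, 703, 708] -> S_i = 688 + 5*i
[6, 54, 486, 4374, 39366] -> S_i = 6*9^i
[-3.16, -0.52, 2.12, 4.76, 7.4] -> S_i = -3.16 + 2.64*i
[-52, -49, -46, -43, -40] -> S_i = -52 + 3*i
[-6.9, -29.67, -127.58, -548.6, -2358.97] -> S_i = -6.90*4.30^i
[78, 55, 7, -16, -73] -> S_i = Random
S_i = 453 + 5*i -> [453, 458, 463, 468, 473]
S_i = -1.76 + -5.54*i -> [-1.76, -7.3, -12.84, -18.38, -23.92]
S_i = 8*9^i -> [8, 72, 648, 5832, 52488]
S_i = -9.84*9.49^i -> [-9.84, -93.38, -886.19, -8409.96, -79810.48]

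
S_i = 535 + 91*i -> [535, 626, 717, 808, 899]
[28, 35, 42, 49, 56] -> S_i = 28 + 7*i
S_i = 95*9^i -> [95, 855, 7695, 69255, 623295]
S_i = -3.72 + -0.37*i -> [-3.72, -4.09, -4.46, -4.83, -5.2]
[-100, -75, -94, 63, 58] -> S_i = Random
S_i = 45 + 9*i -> [45, 54, 63, 72, 81]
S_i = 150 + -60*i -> [150, 90, 30, -30, -90]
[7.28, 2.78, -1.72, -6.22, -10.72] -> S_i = 7.28 + -4.50*i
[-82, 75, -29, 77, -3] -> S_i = Random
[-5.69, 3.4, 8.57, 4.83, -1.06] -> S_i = Random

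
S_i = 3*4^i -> [3, 12, 48, 192, 768]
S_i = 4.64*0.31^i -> [4.64, 1.44, 0.45, 0.14, 0.04]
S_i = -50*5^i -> [-50, -250, -1250, -6250, -31250]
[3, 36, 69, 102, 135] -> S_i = 3 + 33*i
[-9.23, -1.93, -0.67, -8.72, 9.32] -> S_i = Random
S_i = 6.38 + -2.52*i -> [6.38, 3.86, 1.34, -1.18, -3.7]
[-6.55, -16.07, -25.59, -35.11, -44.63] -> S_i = -6.55 + -9.52*i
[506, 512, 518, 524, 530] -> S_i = 506 + 6*i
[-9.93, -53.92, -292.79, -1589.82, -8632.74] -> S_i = -9.93*5.43^i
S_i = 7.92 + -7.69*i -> [7.92, 0.23, -7.46, -15.15, -22.84]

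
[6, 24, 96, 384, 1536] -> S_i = 6*4^i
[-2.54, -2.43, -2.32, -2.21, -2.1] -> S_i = -2.54 + 0.11*i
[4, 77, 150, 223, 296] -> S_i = 4 + 73*i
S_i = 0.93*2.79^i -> [0.93, 2.59, 7.24, 20.2, 56.35]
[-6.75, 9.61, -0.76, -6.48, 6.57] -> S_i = Random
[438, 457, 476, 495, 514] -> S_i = 438 + 19*i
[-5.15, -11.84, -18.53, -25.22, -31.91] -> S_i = -5.15 + -6.69*i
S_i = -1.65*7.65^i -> [-1.65, -12.62, -96.56, -738.7, -5651.06]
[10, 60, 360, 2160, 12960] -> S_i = 10*6^i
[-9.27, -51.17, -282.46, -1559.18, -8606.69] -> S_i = -9.27*5.52^i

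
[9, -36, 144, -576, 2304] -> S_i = 9*-4^i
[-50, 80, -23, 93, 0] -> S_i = Random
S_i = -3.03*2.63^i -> [-3.03, -7.97, -20.96, -55.12, -144.97]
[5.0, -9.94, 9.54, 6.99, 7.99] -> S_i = Random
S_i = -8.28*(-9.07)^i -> [-8.28, 75.1, -681.15, 6178.06, -56035.01]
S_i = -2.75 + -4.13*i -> [-2.75, -6.88, -11.01, -15.14, -19.27]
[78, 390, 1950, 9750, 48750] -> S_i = 78*5^i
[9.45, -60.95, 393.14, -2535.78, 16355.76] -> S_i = 9.45*(-6.45)^i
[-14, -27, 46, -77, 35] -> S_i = Random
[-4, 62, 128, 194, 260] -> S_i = -4 + 66*i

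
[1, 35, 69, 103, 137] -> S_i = 1 + 34*i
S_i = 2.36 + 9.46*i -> [2.36, 11.82, 21.28, 30.74, 40.2]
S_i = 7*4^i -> [7, 28, 112, 448, 1792]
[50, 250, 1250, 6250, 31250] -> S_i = 50*5^i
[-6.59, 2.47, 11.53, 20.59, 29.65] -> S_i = -6.59 + 9.06*i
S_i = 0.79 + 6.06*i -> [0.79, 6.85, 12.91, 18.97, 25.03]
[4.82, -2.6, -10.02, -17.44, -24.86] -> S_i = 4.82 + -7.42*i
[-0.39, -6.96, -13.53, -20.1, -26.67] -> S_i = -0.39 + -6.57*i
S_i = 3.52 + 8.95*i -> [3.52, 12.47, 21.42, 30.37, 39.32]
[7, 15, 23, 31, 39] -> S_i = 7 + 8*i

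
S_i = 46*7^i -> [46, 322, 2254, 15778, 110446]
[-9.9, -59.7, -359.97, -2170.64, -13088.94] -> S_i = -9.90*6.03^i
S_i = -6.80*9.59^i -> [-6.8, -65.21, -625.38, -5997.42, -57515.29]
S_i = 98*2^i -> [98, 196, 392, 784, 1568]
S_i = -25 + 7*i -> [-25, -18, -11, -4, 3]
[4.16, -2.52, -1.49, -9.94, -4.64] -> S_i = Random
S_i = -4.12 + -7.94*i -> [-4.12, -12.06, -20.0, -27.94, -35.88]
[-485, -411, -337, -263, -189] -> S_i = -485 + 74*i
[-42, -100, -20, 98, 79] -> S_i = Random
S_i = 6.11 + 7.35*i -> [6.11, 13.46, 20.81, 28.16, 35.51]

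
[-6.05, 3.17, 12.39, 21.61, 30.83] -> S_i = -6.05 + 9.22*i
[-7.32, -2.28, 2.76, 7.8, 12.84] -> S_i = -7.32 + 5.04*i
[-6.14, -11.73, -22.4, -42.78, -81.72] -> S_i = -6.14*1.91^i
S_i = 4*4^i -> [4, 16, 64, 256, 1024]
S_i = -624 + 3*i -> [-624, -621, -618, -615, -612]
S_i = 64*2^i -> [64, 128, 256, 512, 1024]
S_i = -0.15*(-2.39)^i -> [-0.15, 0.36, -0.86, 2.05, -4.89]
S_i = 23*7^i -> [23, 161, 1127, 7889, 55223]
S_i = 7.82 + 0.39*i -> [7.82, 8.21, 8.6, 8.99, 9.38]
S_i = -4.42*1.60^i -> [-4.42, -7.07, -11.32, -18.1, -28.97]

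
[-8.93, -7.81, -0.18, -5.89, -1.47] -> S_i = Random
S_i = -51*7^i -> [-51, -357, -2499, -17493, -122451]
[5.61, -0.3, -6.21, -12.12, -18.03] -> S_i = 5.61 + -5.91*i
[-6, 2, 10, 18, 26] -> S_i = -6 + 8*i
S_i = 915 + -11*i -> [915, 904, 893, 882, 871]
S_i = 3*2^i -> [3, 6, 12, 24, 48]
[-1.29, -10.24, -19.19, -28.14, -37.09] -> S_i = -1.29 + -8.95*i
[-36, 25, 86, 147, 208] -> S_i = -36 + 61*i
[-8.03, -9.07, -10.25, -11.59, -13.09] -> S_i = -8.03*1.13^i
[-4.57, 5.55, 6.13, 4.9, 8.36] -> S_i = Random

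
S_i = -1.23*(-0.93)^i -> [-1.23, 1.14, -1.06, 0.99, -0.92]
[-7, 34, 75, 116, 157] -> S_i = -7 + 41*i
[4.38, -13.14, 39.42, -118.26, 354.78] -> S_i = 4.38*(-3.00)^i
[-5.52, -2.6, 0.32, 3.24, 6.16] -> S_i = -5.52 + 2.92*i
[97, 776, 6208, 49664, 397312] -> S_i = 97*8^i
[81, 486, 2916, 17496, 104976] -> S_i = 81*6^i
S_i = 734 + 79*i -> [734, 813, 892, 971, 1050]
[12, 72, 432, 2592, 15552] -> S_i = 12*6^i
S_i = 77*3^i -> [77, 231, 693, 2079, 6237]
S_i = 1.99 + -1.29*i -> [1.99, 0.7, -0.59, -1.88, -3.17]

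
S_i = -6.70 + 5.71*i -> [-6.7, -0.99, 4.72, 10.43, 16.14]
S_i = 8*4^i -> [8, 32, 128, 512, 2048]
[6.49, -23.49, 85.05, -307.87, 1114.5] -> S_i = 6.49*(-3.62)^i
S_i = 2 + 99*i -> [2, 101, 200, 299, 398]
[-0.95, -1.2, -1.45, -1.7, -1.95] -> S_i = -0.95 + -0.25*i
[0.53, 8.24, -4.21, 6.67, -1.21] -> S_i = Random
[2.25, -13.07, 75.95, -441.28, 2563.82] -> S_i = 2.25*(-5.81)^i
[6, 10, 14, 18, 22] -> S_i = 6 + 4*i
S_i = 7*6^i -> [7, 42, 252, 1512, 9072]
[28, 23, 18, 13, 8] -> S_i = 28 + -5*i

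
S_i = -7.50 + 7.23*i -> [-7.5, -0.27, 6.96, 14.19, 21.42]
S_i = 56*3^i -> [56, 168, 504, 1512, 4536]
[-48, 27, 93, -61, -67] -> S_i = Random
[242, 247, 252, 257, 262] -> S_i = 242 + 5*i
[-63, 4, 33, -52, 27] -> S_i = Random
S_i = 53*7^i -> [53, 371, 2597, 18179, 127253]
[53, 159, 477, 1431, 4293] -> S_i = 53*3^i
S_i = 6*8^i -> [6, 48, 384, 3072, 24576]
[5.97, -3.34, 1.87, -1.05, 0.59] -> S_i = 5.97*(-0.56)^i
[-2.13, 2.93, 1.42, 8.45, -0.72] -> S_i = Random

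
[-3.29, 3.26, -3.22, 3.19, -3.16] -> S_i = -3.29*(-0.99)^i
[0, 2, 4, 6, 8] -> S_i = 0 + 2*i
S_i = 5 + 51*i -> [5, 56, 107, 158, 209]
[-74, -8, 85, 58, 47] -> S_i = Random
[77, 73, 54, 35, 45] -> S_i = Random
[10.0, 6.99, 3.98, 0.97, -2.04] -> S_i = 10.00 + -3.01*i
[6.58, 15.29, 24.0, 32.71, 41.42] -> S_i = 6.58 + 8.71*i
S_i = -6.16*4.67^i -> [-6.16, -28.77, -134.34, -627.38, -2929.87]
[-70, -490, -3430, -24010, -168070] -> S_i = -70*7^i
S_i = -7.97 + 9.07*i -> [-7.97, 1.1, 10.17, 19.24, 28.31]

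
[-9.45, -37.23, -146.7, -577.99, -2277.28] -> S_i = -9.45*3.94^i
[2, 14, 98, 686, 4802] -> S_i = 2*7^i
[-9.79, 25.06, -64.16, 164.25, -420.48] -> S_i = -9.79*(-2.56)^i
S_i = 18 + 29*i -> [18, 47, 76, 105, 134]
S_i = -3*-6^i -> [-3, 18, -108, 648, -3888]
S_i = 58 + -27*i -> [58, 31, 4, -23, -50]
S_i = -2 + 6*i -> [-2, 4, 10, 16, 22]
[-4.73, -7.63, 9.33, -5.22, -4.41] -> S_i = Random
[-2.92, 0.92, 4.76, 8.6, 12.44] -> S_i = -2.92 + 3.84*i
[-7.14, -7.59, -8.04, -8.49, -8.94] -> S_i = -7.14 + -0.45*i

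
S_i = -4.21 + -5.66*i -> [-4.21, -9.87, -15.53, -21.19, -26.85]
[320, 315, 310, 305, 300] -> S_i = 320 + -5*i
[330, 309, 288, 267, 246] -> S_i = 330 + -21*i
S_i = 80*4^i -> [80, 320, 1280, 5120, 20480]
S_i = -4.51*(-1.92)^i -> [-4.51, 8.66, -16.63, 31.92, -61.29]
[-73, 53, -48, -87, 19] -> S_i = Random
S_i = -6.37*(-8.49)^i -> [-6.37, 54.08, -459.15, 3898.19, -33095.59]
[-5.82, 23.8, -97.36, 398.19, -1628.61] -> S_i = -5.82*(-4.09)^i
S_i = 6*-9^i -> [6, -54, 486, -4374, 39366]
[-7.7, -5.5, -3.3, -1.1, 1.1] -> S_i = -7.70 + 2.20*i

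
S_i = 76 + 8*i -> [76, 84, 92, 100, 108]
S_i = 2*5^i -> [2, 10, 50, 250, 1250]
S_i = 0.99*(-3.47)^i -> [0.99, -3.44, 11.92, -41.36, 143.53]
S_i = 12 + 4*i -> [12, 16, 20, 24, 28]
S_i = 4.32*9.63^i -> [4.32, 41.6, 400.62, 3858.0, 37152.57]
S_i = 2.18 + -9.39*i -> [2.18, -7.21, -16.6, -25.99, -35.38]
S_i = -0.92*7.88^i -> [-0.92, -7.25, -57.13, -450.16, -3547.26]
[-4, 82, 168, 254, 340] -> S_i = -4 + 86*i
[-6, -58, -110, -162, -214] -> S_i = -6 + -52*i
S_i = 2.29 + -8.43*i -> [2.29, -6.14, -14.57, -23.0, -31.43]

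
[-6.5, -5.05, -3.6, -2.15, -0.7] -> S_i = -6.50 + 1.45*i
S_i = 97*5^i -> [97, 485, 2425, 12125, 60625]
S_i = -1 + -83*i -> [-1, -84, -167, -250, -333]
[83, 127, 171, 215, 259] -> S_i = 83 + 44*i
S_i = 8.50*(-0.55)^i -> [8.5, -4.68, 2.57, -1.41, 0.78]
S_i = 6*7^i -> [6, 42, 294, 2058, 14406]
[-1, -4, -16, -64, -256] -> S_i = -1*4^i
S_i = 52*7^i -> [52, 364, 2548, 17836, 124852]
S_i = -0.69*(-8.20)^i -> [-0.69, 5.66, -46.4, 380.44, -3119.64]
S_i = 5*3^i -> [5, 15, 45, 135, 405]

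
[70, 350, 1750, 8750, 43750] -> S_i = 70*5^i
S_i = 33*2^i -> [33, 66, 132, 264, 528]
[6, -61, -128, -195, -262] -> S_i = 6 + -67*i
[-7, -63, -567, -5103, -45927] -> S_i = -7*9^i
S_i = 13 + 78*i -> [13, 91, 169, 247, 325]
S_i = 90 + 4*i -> [90, 94, 98, 102, 106]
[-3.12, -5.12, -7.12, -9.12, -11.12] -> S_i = -3.12 + -2.00*i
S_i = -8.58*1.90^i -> [-8.58, -16.3, -30.97, -58.85, -111.82]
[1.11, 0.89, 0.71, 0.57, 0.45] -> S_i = 1.11*0.80^i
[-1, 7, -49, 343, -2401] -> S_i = -1*-7^i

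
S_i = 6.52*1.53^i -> [6.52, 9.98, 15.26, 23.35, 35.73]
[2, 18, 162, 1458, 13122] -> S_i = 2*9^i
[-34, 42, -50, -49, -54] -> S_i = Random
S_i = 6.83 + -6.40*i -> [6.83, 0.43, -5.97, -12.37, -18.77]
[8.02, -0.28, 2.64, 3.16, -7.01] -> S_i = Random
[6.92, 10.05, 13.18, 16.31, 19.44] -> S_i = 6.92 + 3.13*i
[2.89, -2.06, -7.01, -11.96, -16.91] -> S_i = 2.89 + -4.95*i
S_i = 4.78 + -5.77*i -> [4.78, -0.99, -6.76, -12.53, -18.3]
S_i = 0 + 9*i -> [0, 9, 18, 27, 36]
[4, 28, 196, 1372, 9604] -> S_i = 4*7^i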